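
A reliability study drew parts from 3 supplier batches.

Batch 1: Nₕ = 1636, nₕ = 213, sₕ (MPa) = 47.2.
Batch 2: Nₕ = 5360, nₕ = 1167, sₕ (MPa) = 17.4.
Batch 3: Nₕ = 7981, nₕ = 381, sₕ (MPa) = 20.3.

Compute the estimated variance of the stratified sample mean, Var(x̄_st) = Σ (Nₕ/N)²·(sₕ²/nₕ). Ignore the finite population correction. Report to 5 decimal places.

0.46517

N = 14977. Term for each stratum: Wₕ²sₕ²/nₕ.
Var(x̄_st) = 0.12480194 + 0.03322826 + 0.30713695 = 0.46516714 → 0.46517.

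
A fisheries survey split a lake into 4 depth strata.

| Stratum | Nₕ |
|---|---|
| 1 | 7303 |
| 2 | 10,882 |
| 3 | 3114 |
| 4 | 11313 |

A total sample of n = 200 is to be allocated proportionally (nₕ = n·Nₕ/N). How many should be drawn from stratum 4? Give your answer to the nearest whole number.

69

N = 7303 + 10882 + 3114 + 11313 = 32612.
n_4 = 200·11313/32612 = 69.379... → 69.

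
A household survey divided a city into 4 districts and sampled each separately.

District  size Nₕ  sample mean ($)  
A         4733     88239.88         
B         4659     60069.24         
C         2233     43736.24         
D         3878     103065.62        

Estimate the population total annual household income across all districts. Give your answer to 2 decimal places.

Population total = Σ Nₕ·x̄ₕ (each stratum's size times its mean).
4733·88239.88 + 4659·60069.24 + 2233·43736.24 + 3878·103065.62 = 417639352.04 + 279862589.16 + 97663023.92 + 399688474.36 = 1194853439.48.

1194853439.48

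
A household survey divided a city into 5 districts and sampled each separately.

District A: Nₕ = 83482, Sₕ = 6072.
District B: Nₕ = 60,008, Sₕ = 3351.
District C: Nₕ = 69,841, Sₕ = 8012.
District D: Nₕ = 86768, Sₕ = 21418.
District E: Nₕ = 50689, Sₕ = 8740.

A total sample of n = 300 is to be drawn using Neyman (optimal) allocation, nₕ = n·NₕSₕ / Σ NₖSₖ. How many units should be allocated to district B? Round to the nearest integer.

Σ NₕSₕ = 83482·6072 + 60008·3351 + 69841·8012 + 86768·21418 + 50689·8740 = 3568974488.
Share for B: 201086808/3568974488 = 0.05634.
n_B = 300 × 0.05634 = 16.903... → 17.

17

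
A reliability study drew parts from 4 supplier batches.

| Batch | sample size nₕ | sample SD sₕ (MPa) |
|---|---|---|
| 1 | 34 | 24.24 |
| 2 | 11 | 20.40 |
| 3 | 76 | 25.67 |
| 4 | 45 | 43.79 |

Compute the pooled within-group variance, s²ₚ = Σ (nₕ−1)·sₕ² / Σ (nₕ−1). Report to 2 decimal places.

Degrees of freedom: 33 + 10 + 75 + 44 = 162.
Σ(nₕ−1)sₕ² = 33·587.5776 + 10·416.16 + 75·658.9489 + 44·1917.5641 = 157345.6487.
s²ₚ = 157345.6487 / 162 = 971.2694... → 971.27.

971.27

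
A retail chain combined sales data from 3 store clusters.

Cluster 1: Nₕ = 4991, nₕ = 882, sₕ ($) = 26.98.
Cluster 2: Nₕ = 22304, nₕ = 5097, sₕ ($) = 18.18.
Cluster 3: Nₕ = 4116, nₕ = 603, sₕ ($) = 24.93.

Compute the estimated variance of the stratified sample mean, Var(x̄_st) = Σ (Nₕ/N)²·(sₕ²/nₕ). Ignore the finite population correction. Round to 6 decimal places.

N = 31411; Wₕ = Nₕ/N.
cluster 1: (4991/31411)²·26.98²/882 = 0.020836603
cluster 2: (22304/31411)²·18.18²/5097 = 0.032694531
cluster 3: (4116/31411)²·24.93²/603 = 0.017697603
Sum = 0.071228737 → 0.071229.

0.071229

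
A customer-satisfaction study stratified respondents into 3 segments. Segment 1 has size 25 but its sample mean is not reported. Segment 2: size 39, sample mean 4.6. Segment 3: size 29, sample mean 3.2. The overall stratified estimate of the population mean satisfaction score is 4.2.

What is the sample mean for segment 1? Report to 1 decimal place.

N = 25 + 39 + 29 = 93.
Overall total = μ·N = 4.2·93 = 390.6.
Subtract the known strata: 39·4.6 + 29·3.2 = 272.2.
Remaining total for segment 1: 390.6 − 272.2 = 118.4.
Divide by its size: 118.4 / 25 = 4.736 → 4.7.

4.7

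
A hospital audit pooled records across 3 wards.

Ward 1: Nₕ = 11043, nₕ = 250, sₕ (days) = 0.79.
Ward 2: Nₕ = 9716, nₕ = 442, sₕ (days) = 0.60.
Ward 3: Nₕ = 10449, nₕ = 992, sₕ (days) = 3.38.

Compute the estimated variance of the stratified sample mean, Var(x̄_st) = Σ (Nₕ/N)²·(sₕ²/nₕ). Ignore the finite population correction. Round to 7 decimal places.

N = 31208. Term for each stratum: Wₕ²sₕ²/nₕ.
Var(x̄_st) = 0.0003125766 + 0.0000789448 + 0.0012910389 = 0.0016825602 → 0.0016826.

0.0016826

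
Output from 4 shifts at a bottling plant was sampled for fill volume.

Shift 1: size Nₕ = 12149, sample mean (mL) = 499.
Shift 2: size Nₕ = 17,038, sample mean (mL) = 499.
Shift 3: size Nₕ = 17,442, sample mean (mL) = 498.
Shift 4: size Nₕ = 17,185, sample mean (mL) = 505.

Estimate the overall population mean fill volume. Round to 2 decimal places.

500.34

x̄_st = (Σ Nₕx̄ₕ) / (Σ Nₕ) = (12149·499 + 17038·499 + 17442·498 + 17185·505) / 63814
= 31928854 / 63814 = 500.3425... → 500.34.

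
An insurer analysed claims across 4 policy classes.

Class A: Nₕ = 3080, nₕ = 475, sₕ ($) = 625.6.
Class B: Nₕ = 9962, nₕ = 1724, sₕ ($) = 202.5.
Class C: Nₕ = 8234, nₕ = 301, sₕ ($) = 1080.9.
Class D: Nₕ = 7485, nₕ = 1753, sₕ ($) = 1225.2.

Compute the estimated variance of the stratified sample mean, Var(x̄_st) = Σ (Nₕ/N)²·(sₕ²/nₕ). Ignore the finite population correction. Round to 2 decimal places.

388.44

N = 28761; Wₕ = Nₕ/N.
class A: (3080/28761)²·625.6²/475 = 9.44916
class B: (9962/28761)²·202.5²/1724 = 2.85363
class C: (8234/28761)²·1080.9²/301 = 318.14002
class D: (7485/28761)²·1225.2²/1753 = 57.99729
Sum = 388.44010 → 388.44.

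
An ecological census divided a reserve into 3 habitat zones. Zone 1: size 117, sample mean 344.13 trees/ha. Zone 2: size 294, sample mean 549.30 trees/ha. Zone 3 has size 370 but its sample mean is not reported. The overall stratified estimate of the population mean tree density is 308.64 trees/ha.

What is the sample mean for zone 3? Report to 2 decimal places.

106.19

N = 117 + 294 + 370 = 781.
Overall total = μ·N = 308.64·781 = 241047.84.
Subtract the known strata: 117·344.13 + 294·549.30 = 201757.41.
Remaining total for zone 3: 241047.84 − 201757.41 = 39290.43.
Divide by its size: 39290.43 / 370 = 106.1904... → 106.19.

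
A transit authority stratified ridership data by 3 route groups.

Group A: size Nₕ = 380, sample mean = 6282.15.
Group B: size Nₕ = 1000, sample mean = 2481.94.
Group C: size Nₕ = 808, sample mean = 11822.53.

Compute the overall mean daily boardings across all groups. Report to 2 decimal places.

N = 2188; weights Wₕ = Nₕ/N = (0.1737, 0.4570, 0.3693).
x̄_st = Σ Wₕ·x̄ₕ = 0.1737·6282.15 + 0.4570·2481.94 + 0.3693·11822.53 ≈ 6591.2986...
→ 6591.30.

6591.30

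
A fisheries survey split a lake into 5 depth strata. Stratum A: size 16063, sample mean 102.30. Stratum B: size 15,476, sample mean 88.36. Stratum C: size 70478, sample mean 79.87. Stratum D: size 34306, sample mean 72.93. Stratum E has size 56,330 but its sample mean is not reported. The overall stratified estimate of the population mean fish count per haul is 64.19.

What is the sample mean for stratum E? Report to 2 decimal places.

21.74

N = 16063 + 15476 + 70478 + 34306 + 56330 = 192653.
Overall total = μ·N = 64.19·192653 = 12366396.07.
Subtract the known strata: 16063·102.30 + 15476·88.36 + 70478·79.87 + 34306·72.93 = 11141718.7.
Remaining total for stratum E: 12366396.07 − 11141718.7 = 1224677.37.
Divide by its size: 1224677.37 / 56330 = 21.7411... → 21.74.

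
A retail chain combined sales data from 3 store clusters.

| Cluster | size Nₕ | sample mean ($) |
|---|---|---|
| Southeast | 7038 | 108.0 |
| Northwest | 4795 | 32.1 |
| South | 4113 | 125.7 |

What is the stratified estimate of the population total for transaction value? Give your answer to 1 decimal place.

1431027.6

Southeast: 7038·108.0 = 760104
Northwest: 4795·32.1 = 153919.5
South: 4113·125.7 = 517004.1
τ̂ = Σ Nₕx̄ₕ = 1431027.6.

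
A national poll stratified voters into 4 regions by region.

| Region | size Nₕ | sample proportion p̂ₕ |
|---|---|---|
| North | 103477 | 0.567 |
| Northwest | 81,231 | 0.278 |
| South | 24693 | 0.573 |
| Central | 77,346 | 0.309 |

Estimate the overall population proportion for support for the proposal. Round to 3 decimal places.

0.416

N = 103477 + 81231 + 24693 + 77346 = 286747.
Overall proportion = Σ (Nₕ/N)·p̂ₕ.
Σ Nₕp̂ₕ = 58671.459 + 22582.218 + 14149.089 + 23899.914 = 119302.68.
119302.68 / 286747 = 0.41606... → 0.416.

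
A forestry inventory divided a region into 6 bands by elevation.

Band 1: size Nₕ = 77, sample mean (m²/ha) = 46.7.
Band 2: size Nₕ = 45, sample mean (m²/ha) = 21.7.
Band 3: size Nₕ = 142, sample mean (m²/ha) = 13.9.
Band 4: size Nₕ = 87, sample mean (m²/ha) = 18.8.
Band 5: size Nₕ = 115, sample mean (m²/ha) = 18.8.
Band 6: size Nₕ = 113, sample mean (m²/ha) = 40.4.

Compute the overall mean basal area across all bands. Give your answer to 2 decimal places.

25.75

N = 77 + 45 + 142 + 87 + 115 + 113 = 579.
The stratified mean weights each stratum mean by its population share Nₕ/N.
Σ Nₕx̄ₕ = 77·46.7 + 45·21.7 + 142·13.9 + 87·18.8 + 115·18.8 + 113·40.4 = 3595.9 + 976.5 + 1973.8 + 1635.6 + 2162 + 4565.2 = 14909.
Divide by N: 14909 / 579 = 25.7496... → 25.75.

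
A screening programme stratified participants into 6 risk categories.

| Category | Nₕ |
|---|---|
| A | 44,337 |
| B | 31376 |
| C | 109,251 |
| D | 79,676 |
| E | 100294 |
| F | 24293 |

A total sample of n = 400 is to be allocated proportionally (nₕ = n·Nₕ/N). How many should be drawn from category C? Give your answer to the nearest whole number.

Share of category C = 109251/389227 = 0.28069.
Allocate 400 × 0.28069 = 112.275... → 112.

112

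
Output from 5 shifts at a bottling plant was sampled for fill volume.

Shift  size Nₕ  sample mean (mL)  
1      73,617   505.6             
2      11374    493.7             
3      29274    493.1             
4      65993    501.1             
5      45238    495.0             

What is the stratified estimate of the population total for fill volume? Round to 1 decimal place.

112733010.7

1: 73617·505.6 = 37220755.2
2: 11374·493.7 = 5615343.8
3: 29274·493.1 = 14435009.4
4: 65993·501.1 = 33069092.3
5: 45238·495.0 = 22392810
τ̂ = Σ Nₕx̄ₕ = 112733010.7.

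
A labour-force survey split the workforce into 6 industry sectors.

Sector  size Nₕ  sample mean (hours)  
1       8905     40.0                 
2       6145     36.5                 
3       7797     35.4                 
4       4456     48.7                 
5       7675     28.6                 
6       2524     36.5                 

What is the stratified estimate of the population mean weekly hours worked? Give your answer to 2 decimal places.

36.94

N = 8905 + 6145 + 7797 + 4456 + 7675 + 2524 = 37502.
The stratified mean weights each stratum mean by its population share Nₕ/N.
Σ Nₕx̄ₕ = 8905·40.0 + 6145·36.5 + 7797·35.4 + 4456·48.7 + 7675·28.6 + 2524·36.5 = 356200 + 224292.5 + 276013.8 + 217007.2 + 219505 + 92126 = 1385144.5.
Divide by N: 1385144.5 / 37502 = 36.9352... → 36.94.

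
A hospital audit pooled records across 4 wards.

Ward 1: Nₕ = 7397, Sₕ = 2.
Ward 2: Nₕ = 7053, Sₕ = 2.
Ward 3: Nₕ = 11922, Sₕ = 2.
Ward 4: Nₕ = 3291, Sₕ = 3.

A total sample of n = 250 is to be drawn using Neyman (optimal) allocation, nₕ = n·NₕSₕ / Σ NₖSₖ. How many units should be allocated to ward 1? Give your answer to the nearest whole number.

59

1: NₕSₕ = 7397·2 = 14794
2: NₕSₕ = 7053·2 = 14106
3: NₕSₕ = 11922·2 = 23844
4: NₕSₕ = 3291·3 = 9873
Σ NₕSₕ = 62617.
n_1 = 250·14794/62617 = 59.065... → 59.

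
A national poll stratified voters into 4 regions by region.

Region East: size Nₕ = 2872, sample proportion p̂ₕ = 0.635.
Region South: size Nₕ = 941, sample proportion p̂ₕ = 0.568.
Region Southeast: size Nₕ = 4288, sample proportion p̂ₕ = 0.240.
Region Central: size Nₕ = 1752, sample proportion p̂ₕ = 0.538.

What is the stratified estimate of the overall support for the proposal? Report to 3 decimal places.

Wₕ = Nₕ/N with N = 9853: 0.2915, 0.0955, 0.4352, 0.1778.
p̂_st = 0.2915·0.635 + 0.0955·0.568 + 0.4352·0.240 + 0.1778·0.538 ≈ 0.43945... → 0.439.

0.439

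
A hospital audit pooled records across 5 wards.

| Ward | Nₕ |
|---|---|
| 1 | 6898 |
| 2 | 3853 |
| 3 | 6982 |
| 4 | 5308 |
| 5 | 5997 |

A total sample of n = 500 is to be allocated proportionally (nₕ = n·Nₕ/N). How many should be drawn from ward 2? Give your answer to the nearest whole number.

66

Share of ward 2 = 3853/29038 = 0.13269.
Allocate 500 × 0.13269 = 66.344... → 66.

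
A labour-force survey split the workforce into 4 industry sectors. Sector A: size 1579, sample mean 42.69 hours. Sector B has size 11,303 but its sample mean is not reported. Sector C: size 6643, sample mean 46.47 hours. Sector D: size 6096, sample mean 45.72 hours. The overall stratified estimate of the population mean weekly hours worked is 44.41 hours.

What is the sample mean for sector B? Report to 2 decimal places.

42.73

Σ Nₕx̄ₕ = N·μ, so 11303·x̄_B = 25621·44.41 − (1579·42.69 + 6643·46.47 + 6096·45.72).
= 1137828.61 − 654816.84 = 483011.77.
x̄_B = 483011.77 / 11303 = 42.7331... → 42.73.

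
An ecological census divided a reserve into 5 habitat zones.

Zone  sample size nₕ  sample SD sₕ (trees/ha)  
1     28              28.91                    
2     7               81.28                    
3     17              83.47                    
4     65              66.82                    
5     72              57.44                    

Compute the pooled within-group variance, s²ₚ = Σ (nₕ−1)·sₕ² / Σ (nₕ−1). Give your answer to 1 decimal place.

3770.1

1: (28−1)·28.91² = 27·835.7881 = 22566.2787
2: (7−1)·81.28² = 6·6606.4384 = 39638.6304
3: (17−1)·83.47² = 16·6967.2409 = 111475.8544
4: (65−1)·66.82² = 64·4464.9124 = 285754.3936
5: (72−1)·57.44² = 71·3299.3536 = 234254.1056
Numerator = 693689.2627; denominator = Σ(nₕ−1) = 184.
s²ₚ = 693689.2627/184 = 3770.050... → 3770.1.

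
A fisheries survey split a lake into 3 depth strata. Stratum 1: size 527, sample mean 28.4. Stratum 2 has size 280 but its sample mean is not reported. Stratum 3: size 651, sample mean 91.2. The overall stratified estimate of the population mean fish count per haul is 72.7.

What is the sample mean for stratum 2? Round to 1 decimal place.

113.1

N = 527 + 280 + 651 = 1458.
Overall total = μ·N = 72.7·1458 = 105996.6.
Subtract the known strata: 527·28.4 + 651·91.2 = 74338.
Remaining total for stratum 2: 105996.6 − 74338 = 31658.6.
Divide by its size: 31658.6 / 280 = 113.066... → 113.1.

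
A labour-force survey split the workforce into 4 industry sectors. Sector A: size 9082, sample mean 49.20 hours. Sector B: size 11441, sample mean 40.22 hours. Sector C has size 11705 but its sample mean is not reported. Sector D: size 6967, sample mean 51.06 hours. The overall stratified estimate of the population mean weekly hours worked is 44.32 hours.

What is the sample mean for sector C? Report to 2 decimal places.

N = 9082 + 11441 + 11705 + 6967 = 39195.
Overall total = μ·N = 44.32·39195 = 1737122.4.
Subtract the known strata: 9082·49.20 + 11441·40.22 + 6967·51.06 = 1262726.44.
Remaining total for sector C: 1737122.4 − 1262726.44 = 474395.96.
Divide by its size: 474395.96 / 11705 = 40.5293... → 40.53.

40.53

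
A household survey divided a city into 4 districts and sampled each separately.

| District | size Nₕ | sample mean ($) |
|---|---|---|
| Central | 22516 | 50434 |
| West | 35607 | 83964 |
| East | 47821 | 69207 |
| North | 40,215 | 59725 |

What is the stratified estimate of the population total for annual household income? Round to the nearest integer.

Population total = Σ Nₕ·x̄ₕ (each stratum's size times its mean).
22516·50434 + 35607·83964 + 47821·69207 + 40215·59725 = 1135571944 + 2989706148 + 3309547947 + 2401840875 = 9836666914.

9836666914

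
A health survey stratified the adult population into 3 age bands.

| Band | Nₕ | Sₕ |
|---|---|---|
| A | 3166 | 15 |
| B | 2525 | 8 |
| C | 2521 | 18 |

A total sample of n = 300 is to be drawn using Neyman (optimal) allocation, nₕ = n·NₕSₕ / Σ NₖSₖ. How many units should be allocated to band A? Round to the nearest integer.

126

A: NₕSₕ = 3166·15 = 47490
B: NₕSₕ = 2525·8 = 20200
C: NₕSₕ = 2521·18 = 45378
Σ NₕSₕ = 113068.
n_A = 300·47490/113068 = 126.004... → 126.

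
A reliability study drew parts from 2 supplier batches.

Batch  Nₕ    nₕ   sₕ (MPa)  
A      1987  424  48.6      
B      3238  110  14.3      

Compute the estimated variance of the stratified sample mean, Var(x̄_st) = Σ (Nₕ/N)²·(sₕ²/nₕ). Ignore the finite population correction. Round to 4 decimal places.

N = 5225; Wₕ = Nₕ/N.
batch A: (1987/5225)²·48.6²/424 = 0.8056192
batch B: (3238/5225)²·14.3²/110 = 0.7139380
Sum = 1.5195572 → 1.5196.

1.5196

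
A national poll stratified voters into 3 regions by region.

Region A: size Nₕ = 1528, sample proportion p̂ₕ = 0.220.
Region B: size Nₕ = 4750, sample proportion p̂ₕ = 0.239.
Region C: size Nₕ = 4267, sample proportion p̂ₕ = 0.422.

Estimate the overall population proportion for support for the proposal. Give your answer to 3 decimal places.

0.310

Wₕ = Nₕ/N with N = 10545: 0.1449, 0.4505, 0.4046.
p̂_st = 0.1449·0.220 + 0.4505·0.239 + 0.4046·0.422 ≈ 0.31030... → 0.310.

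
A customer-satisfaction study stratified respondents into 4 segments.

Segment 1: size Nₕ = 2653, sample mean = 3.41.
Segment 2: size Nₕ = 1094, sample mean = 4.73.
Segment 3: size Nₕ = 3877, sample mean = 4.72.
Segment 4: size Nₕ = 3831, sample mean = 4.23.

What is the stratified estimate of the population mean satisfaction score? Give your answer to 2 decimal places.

4.25

x̄_st = (Σ Nₕx̄ₕ) / (Σ Nₕ) = (2653·3.41 + 1094·4.73 + 3877·4.72 + 3831·4.23) / 11455
= 48725.92 / 11455 = 4.2537... → 4.25.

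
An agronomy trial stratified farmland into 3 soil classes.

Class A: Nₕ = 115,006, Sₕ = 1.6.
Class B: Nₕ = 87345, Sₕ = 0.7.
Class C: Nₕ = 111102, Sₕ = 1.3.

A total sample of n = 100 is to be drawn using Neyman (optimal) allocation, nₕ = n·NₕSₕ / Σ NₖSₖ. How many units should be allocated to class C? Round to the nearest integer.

A: NₕSₕ = 115006·1.6 = 184009.6
B: NₕSₕ = 87345·0.7 = 61141.5
C: NₕSₕ = 111102·1.3 = 144432.6
Σ NₕSₕ = 389583.7.
n_C = 100·144432.6/389583.7 = 37.074... → 37.

37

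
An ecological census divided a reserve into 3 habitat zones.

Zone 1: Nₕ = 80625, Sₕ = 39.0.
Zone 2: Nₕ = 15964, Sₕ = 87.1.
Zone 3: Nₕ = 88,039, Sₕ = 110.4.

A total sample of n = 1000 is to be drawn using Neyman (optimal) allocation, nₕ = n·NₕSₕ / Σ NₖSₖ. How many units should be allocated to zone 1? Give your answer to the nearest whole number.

221

1: NₕSₕ = 80625·39.0 = 3144375
2: NₕSₕ = 15964·87.1 = 1390464.4
3: NₕSₕ = 88039·110.4 = 9719505.6
Σ NₕSₕ = 14254345.
n_1 = 1000·3144375/14254345 = 220.591... → 221.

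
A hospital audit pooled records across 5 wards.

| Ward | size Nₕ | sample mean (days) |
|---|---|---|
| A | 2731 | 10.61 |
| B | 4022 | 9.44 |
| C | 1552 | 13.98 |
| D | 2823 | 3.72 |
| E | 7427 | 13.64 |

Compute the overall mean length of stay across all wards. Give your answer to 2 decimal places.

10.80

x̄_st = (Σ Nₕx̄ₕ) / (Σ Nₕ) = (2731·10.61 + 4022·9.44 + 1552·13.98 + 2823·3.72 + 7427·13.64) / 18555
= 200446.39 / 18555 = 10.8028... → 10.80.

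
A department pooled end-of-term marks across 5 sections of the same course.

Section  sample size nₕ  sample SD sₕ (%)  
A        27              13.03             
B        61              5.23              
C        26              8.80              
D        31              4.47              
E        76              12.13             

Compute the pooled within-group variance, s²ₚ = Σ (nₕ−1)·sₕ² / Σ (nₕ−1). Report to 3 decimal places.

90.862

A: (27−1)·13.03² = 26·169.7809 = 4414.3034
B: (61−1)·5.23² = 60·27.3529 = 1641.174
C: (26−1)·8.80² = 25·77.44 = 1936
D: (31−1)·4.47² = 30·19.9809 = 599.427
E: (76−1)·12.13² = 75·147.1369 = 11035.2675
Numerator = 19626.1719; denominator = Σ(nₕ−1) = 216.
s²ₚ = 19626.1719/216 = 90.86191... → 90.862.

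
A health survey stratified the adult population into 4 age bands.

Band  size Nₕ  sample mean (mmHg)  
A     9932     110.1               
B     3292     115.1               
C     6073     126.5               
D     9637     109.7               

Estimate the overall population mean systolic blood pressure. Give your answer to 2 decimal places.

113.98

N = 9932 + 3292 + 6073 + 9637 = 28934.
The stratified mean weights each stratum mean by its population share Nₕ/N.
Σ Nₕx̄ₕ = 9932·110.1 + 3292·115.1 + 6073·126.5 + 9637·109.7 = 1093513.2 + 378909.2 + 768234.5 + 1057178.9 = 3297835.8.
Divide by N: 3297835.8 / 28934 = 113.9779... → 113.98.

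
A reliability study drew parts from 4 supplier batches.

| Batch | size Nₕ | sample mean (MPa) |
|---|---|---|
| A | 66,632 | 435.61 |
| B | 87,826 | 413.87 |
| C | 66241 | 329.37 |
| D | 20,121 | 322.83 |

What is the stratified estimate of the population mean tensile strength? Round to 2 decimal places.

N = 240820; weights Wₕ = Nₕ/N = (0.2767, 0.3647, 0.2751, 0.0836).
x̄_st = Σ Wₕ·x̄ₕ = 0.2767·435.61 + 0.3647·413.87 + 0.2751·329.37 + 0.0836·322.83 ≈ 389.0357...
→ 389.04.

389.04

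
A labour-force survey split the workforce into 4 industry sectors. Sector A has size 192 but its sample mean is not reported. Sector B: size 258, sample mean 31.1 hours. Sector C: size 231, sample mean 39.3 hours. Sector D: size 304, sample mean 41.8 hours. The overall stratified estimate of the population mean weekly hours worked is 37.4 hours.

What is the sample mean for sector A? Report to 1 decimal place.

36.6

N = 192 + 258 + 231 + 304 = 985.
Overall total = μ·N = 37.4·985 = 36839.
Subtract the known strata: 258·31.1 + 231·39.3 + 304·41.8 = 29809.3.
Remaining total for sector A: 36839 − 29809.3 = 7029.7.
Divide by its size: 7029.7 / 192 = 36.613... → 36.6.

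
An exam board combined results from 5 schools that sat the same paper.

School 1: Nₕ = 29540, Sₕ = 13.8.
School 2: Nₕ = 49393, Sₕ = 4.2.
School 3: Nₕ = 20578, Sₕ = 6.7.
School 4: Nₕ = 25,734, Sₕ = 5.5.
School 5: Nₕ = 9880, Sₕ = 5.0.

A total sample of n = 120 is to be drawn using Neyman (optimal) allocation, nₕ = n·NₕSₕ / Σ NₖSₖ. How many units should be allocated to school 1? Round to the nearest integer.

52

1: NₕSₕ = 29540·13.8 = 407652
2: NₕSₕ = 49393·4.2 = 207450.6
3: NₕSₕ = 20578·6.7 = 137872.6
4: NₕSₕ = 25734·5.5 = 141537
5: NₕSₕ = 9880·5.0 = 49400
Σ NₕSₕ = 943912.2.
n_1 = 120·407652/943912.2 = 51.825... → 52.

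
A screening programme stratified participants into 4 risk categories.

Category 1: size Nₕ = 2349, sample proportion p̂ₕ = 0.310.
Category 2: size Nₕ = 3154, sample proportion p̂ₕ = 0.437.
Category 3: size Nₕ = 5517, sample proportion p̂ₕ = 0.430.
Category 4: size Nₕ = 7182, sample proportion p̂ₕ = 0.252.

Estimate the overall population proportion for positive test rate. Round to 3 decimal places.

Wₕ = Nₕ/N with N = 18202: 0.1291, 0.1733, 0.3031, 0.3946.
p̂_st = 0.1291·0.310 + 0.1733·0.437 + 0.3031·0.430 + 0.3946·0.252 ≈ 0.34549... → 0.345.

0.345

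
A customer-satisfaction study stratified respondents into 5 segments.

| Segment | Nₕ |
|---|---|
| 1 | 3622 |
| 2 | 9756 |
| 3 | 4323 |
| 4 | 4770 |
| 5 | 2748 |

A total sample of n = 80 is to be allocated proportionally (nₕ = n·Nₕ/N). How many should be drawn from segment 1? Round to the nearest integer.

11

N = 3622 + 9756 + 4323 + 4770 + 2748 = 25219.
n_1 = 80·3622/25219 = 11.490... → 11.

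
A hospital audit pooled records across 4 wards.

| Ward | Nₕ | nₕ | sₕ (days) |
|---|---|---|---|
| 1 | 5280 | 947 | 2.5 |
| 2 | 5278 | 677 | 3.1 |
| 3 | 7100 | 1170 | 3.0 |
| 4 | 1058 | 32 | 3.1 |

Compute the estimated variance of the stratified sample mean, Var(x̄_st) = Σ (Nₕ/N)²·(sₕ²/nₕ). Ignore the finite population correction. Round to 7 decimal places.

N = 18716; Wₕ = Nₕ/N.
ward 1: (5280/18716)²·2.5²/947 = 0.0005252570
ward 2: (5278/18716)²·3.1²/677 = 0.0011288791
ward 3: (7100/18716)²·3.0²/1170 = 0.0011069991
ward 4: (1058/18716)²·3.1²/32 = 0.0009596628
Sum = 0.0037207980 → 0.0037208.

0.0037208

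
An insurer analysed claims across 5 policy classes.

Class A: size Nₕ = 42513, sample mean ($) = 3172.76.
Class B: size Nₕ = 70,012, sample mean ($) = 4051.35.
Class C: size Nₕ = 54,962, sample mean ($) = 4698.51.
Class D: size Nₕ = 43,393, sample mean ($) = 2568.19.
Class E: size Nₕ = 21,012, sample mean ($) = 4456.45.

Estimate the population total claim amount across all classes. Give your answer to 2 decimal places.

881846564.77

A: 42513·3172.76 = 134883545.88
B: 70012·4051.35 = 283643116.2
C: 54962·4698.51 = 258239506.62
D: 43393·2568.19 = 111441468.67
E: 21012·4456.45 = 93638927.4
τ̂ = Σ Nₕx̄ₕ = 881846564.77.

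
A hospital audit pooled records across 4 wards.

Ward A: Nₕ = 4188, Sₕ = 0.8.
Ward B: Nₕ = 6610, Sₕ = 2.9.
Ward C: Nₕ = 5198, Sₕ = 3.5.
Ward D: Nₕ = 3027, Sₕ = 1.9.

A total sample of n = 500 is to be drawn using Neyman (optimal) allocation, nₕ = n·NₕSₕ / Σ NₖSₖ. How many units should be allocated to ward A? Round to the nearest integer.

36

Σ NₕSₕ = 4188·0.8 + 6610·2.9 + 5198·3.5 + 3027·1.9 = 46463.7.
Share for A: 3350.4/46463.7 = 0.07211.
n_A = 500 × 0.07211 = 36.054... → 36.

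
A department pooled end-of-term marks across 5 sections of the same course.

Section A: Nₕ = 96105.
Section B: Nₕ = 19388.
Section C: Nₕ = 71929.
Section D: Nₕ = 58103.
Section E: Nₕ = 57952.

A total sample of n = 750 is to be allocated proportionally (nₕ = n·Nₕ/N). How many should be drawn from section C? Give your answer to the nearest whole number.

178

N = 96105 + 19388 + 71929 + 58103 + 57952 = 303477.
n_C = 750·71929/303477 = 177.762... → 178.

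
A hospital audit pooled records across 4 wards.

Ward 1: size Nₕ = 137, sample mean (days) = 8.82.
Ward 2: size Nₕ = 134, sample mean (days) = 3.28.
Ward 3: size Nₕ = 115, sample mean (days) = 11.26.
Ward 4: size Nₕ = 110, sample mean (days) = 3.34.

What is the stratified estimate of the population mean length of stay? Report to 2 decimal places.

6.67

x̄_st = (Σ Nₕx̄ₕ) / (Σ Nₕ) = (137·8.82 + 134·3.28 + 115·11.26 + 110·3.34) / 496
= 3310.16 / 496 = 6.6737... → 6.67.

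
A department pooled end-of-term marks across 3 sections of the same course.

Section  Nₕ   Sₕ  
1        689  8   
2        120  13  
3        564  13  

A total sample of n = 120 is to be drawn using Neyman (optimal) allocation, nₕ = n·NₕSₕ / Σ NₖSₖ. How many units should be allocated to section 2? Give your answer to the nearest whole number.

13

Σ NₕSₕ = 689·8 + 120·13 + 564·13 = 14404.
Share for 2: 1560/14404 = 0.10830.
n_2 = 120 × 0.10830 = 12.996... → 13.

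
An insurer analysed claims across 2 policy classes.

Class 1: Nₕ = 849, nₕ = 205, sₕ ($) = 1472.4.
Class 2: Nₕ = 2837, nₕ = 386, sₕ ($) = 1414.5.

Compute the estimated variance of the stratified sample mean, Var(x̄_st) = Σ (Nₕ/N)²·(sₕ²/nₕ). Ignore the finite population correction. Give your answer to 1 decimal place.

N = 3686. Term for each stratum: Wₕ²sₕ²/nₕ.
Var(x̄_st) = 561.0512 + 3070.6238 = 3631.6750 → 3631.7.

3631.7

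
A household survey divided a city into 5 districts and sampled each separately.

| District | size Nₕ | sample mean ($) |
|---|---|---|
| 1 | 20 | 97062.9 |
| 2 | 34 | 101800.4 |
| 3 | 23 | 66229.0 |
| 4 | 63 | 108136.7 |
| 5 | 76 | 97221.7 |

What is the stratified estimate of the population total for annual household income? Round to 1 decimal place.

21127199.9

1: 20·97062.9 = 1941258
2: 34·101800.4 = 3461213.6
3: 23·66229.0 = 1523267
4: 63·108136.7 = 6812612.1
5: 76·97221.7 = 7388849.2
τ̂ = Σ Nₕx̄ₕ = 21127199.9.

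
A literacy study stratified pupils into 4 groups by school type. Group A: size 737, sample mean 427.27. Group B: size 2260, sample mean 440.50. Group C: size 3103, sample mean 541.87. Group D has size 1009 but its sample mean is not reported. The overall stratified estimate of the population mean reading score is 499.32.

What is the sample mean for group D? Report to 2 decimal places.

N = 737 + 2260 + 3103 + 1009 = 7109.
Overall total = μ·N = 499.32·7109 = 3549665.88.
Subtract the known strata: 737·427.27 + 2260·440.50 + 3103·541.87 = 2991850.6.
Remaining total for group D: 3549665.88 − 2991850.6 = 557815.28.
Divide by its size: 557815.28 / 1009 = 552.8397... → 552.84.

552.84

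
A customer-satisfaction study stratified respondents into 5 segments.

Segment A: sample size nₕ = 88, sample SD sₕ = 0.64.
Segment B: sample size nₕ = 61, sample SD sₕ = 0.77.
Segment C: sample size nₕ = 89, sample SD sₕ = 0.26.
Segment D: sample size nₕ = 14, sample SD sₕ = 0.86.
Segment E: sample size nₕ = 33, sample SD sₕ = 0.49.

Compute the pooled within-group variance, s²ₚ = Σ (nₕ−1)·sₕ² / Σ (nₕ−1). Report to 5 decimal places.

Degrees of freedom: 87 + 60 + 88 + 13 + 32 = 280.
Σ(nₕ−1)sₕ² = 87·0.4096 + 60·0.5929 + 88·0.0676 + 13·0.7396 + 32·0.2401 = 94.456.
s²ₚ = 94.456 / 280 = 0.3373429... → 0.33734.

0.33734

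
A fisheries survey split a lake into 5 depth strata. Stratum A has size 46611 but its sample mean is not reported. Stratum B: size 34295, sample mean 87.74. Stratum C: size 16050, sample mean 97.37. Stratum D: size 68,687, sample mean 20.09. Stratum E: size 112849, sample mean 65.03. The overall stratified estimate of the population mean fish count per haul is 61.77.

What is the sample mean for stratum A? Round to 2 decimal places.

N = 46611 + 34295 + 16050 + 68687 + 112849 = 278492.
Overall total = μ·N = 61.77·278492 = 17202450.84.
Subtract the known strata: 34295·87.74 + 16050·97.37 + 68687·20.09 + 112849·65.03 = 13290324.1.
Remaining total for stratum A: 17202450.84 − 13290324.1 = 3912126.74.
Divide by its size: 3912126.74 / 46611 = 83.9314... → 83.93.

83.93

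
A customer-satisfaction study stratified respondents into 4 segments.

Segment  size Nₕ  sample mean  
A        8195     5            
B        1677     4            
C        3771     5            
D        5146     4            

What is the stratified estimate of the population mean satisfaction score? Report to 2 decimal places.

4.64

x̄_st = (Σ Nₕx̄ₕ) / (Σ Nₕ) = (8195·5 + 1677·4 + 3771·5 + 5146·4) / 18789
= 87122 / 18789 = 4.6369... → 4.64.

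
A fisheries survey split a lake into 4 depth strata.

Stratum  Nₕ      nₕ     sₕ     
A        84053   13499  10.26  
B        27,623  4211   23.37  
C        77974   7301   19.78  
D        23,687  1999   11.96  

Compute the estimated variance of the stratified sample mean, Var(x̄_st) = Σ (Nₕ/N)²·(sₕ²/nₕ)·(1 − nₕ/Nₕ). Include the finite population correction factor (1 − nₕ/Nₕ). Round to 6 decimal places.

N = 213337; Wₕ = Nₕ/N.
stratum A: (84053/213337)²·10.26²/13499·(1 − 13499/84053) = 0.001016098
stratum B: (27623/213337)²·23.37²/4211·(1 − 4211/27623) = 0.001842931
stratum C: (77974/213337)²·19.78²/7301·(1 − 7301/77974) = 0.006488454
stratum D: (23687/213337)²·11.96²/1999·(1 − 1999/23687) = 0.000807694
Sum = 0.010155177 → 0.010155.

0.010155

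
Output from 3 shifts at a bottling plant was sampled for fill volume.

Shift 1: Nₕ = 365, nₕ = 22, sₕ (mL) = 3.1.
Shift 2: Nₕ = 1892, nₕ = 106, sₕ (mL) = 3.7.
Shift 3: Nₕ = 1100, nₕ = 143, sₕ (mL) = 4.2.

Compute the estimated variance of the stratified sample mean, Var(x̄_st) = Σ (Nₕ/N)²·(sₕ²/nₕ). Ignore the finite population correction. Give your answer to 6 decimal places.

N = 3357. Term for each stratum: Wₕ²sₕ²/nₕ.
Var(x̄_st) = 0.005163971 + 0.041023921 + 0.013244795 = 0.059432686 → 0.059433.

0.059433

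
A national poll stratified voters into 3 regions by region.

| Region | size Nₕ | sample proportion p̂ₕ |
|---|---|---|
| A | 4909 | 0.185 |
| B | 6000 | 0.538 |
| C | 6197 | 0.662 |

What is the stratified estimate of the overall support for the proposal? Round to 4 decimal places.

N = 4909 + 6000 + 6197 = 17106.
Overall proportion = Σ (Nₕ/N)·p̂ₕ.
Σ Nₕp̂ₕ = 908.165 + 3228 + 4102.414 = 8238.579.
8238.579 / 17106 = 0.481619... → 0.4816.

0.4816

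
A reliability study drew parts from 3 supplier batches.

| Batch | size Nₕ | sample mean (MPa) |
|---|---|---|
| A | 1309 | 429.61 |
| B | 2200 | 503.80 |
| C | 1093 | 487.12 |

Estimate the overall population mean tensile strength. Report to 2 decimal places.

478.74

N = 1309 + 2200 + 1093 = 4602.
Weight each subgroup mean by Nₕ/N and sum.
Σ Nₕx̄ₕ = 1309·429.61 + 2200·503.80 + 1093·487.12 = 562359.49 + 1108360 + 532422.16 = 2203141.65.
Divide by N: 2203141.65 / 4602 = 478.7357... → 478.74.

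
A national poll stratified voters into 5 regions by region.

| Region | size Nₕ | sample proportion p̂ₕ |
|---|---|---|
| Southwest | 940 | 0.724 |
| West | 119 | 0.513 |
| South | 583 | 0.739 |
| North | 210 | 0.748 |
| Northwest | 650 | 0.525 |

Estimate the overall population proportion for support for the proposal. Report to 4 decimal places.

Wₕ = Nₕ/N with N = 2502: 0.3757, 0.0476, 0.2330, 0.0839, 0.2598.
p̂_st = 0.3757·0.724 + 0.0476·0.513 + 0.2330·0.739 + 0.0839·0.748 + 0.2598·0.525 ≈ 0.667775... → 0.6678.

0.6678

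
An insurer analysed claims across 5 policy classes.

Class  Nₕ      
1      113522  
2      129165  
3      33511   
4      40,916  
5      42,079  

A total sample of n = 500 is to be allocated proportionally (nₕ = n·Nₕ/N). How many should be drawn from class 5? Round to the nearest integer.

Share of class 5 = 42079/359193 = 0.11715.
Allocate 500 × 0.11715 = 58.574... → 59.

59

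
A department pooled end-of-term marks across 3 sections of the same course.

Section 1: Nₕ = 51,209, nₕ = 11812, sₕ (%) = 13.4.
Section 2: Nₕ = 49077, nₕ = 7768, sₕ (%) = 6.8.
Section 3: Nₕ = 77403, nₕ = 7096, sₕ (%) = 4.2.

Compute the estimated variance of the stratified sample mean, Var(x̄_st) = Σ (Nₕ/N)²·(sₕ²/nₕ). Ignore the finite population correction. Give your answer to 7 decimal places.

N = 177689; Wₕ = Nₕ/N.
section 1: (51209/177689)²·13.4²/11812 = 0.0012625764
section 2: (49077/177689)²·6.8²/7768 = 0.0004540917
section 3: (77403/177689)²·4.2²/7096 = 0.0004717148
Sum = 0.0021883828 → 0.0021884.

0.0021884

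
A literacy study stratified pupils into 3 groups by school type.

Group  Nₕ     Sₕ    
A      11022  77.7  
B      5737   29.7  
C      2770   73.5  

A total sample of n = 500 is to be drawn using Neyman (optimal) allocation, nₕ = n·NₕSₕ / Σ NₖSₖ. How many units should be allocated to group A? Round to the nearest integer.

Σ NₕSₕ = 11022·77.7 + 5737·29.7 + 2770·73.5 = 1230393.3.
Share for A: 856409.4/1230393.3 = 0.69605.
n_A = 500 × 0.69605 = 348.023... → 348.

348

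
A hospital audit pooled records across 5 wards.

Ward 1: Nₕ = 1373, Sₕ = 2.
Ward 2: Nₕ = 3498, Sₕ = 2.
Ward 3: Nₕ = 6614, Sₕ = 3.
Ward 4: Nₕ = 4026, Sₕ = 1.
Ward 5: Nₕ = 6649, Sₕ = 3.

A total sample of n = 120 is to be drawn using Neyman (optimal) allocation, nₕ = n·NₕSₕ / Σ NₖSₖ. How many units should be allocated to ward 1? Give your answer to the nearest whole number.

Σ NₕSₕ = 1373·2 + 3498·2 + 6614·3 + 4026·1 + 6649·3 = 53557.
Share for 1: 2746/53557 = 0.05127.
n_1 = 120 × 0.05127 = 6.153... → 6.

6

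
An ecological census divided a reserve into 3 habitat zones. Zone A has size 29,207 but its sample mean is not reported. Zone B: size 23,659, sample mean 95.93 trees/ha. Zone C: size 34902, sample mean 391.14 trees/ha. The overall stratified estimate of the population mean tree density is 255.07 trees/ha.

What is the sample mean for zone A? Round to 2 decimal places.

Σ Nₕx̄ₕ = N·μ, so 29207·x̄_A = 87768·255.07 − (23659·95.93 + 34902·391.14).
= 22386983.76 − 15921176.15 = 6465807.61.
x̄_A = 6465807.61 / 29207 = 221.3787... → 221.38.

221.38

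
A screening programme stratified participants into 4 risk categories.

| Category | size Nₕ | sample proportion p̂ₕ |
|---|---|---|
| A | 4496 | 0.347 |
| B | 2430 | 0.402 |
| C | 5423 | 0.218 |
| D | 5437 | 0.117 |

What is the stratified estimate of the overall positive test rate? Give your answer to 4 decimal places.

Wₕ = Nₕ/N with N = 17786: 0.2528, 0.1366, 0.3049, 0.3057.
p̂_st = 0.2528·0.347 + 0.1366·0.402 + 0.3049·0.218 + 0.3057·0.117 ≈ 0.244873... → 0.2449.

0.2449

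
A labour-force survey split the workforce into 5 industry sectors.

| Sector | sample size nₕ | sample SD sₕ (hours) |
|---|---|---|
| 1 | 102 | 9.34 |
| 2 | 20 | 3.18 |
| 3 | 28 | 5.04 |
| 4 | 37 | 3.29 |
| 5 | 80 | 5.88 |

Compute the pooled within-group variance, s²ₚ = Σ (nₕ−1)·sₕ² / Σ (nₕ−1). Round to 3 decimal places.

Degrees of freedom: 101 + 19 + 27 + 36 + 79 = 262.
Σ(nₕ−1)sₕ² = 101·87.2356 + 19·10.1124 + 27·25.4016 + 36·10.8241 + 79·34.5744 = 12809.8196.
s²ₚ = 12809.8196 / 262 = 48.89244... → 48.892.

48.892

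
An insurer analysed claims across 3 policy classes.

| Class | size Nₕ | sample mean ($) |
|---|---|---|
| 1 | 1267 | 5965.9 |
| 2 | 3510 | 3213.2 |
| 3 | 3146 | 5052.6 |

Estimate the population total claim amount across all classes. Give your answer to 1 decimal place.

1: 1267·5965.9 = 7558795.3
2: 3510·3213.2 = 11278332
3: 3146·5052.6 = 15895479.6
τ̂ = Σ Nₕx̄ₕ = 34732606.9.

34732606.9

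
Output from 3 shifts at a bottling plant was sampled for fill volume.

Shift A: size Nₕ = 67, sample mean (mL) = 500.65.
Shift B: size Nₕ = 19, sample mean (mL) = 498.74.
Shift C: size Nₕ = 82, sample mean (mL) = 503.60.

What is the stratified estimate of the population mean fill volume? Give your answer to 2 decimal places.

501.87

N = 168; weights Wₕ = Nₕ/N = (0.3988, 0.1131, 0.4881).
x̄_st = Σ Wₕ·x̄ₕ = 0.3988·500.65 + 0.1131·498.74 + 0.4881·503.60 ≈ 501.8739...
→ 501.87.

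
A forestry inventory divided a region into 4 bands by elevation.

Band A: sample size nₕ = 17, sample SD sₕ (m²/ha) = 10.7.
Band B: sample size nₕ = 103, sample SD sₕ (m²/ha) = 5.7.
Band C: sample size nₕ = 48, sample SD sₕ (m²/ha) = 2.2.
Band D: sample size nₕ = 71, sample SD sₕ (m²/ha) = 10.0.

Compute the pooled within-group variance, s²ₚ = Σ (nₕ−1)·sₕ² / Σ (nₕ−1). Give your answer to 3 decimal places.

A: (17−1)·10.7² = 16·114.49 = 1831.84
B: (103−1)·5.7² = 102·32.49 = 3313.98
C: (48−1)·2.2² = 47·4.84 = 227.48
D: (71−1)·10.0² = 70·100 = 7000
Numerator = 12373.3; denominator = Σ(nₕ−1) = 235.
s²ₚ = 12373.3/235 = 52.65234... → 52.652.

52.652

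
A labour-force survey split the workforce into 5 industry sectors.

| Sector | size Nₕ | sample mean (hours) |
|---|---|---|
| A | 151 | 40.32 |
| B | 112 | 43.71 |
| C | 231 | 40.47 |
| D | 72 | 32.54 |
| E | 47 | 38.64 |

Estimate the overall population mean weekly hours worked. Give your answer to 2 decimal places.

39.95

N = 151 + 112 + 231 + 72 + 47 = 613.
Overall mean = Σ (Nₕ/N)·x̄ₕ — weight by population share, not a simple average.
Σ Nₕx̄ₕ = 151·40.32 + 112·43.71 + 231·40.47 + 72·32.54 + 47·38.64 = 6088.32 + 4895.52 + 9348.57 + 2342.88 + 1816.08 = 24491.37.
Divide by N: 24491.37 / 613 = 39.9533... → 39.95.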